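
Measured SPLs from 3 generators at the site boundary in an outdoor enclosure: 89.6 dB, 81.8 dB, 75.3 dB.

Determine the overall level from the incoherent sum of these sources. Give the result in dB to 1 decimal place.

Converting to relative power and adding: 10^(89.6/10) + 10^(81.8/10) + 10^(75.3/10) = 1.097e+09.
Back to dB: 10·log₁₀ Σ = 90.4 dB.

90.4 dB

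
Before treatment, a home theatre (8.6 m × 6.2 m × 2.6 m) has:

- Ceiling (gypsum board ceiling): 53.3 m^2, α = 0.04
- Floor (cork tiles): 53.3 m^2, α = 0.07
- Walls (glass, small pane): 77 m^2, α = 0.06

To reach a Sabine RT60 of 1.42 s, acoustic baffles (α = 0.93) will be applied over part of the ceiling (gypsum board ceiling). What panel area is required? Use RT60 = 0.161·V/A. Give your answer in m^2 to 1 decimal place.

5.9

A₁ = Σ Sᵢαᵢ = 53.3*0.04 + 53.3*0.07 + 77*0.06 = 10.483 sabins.
Required A₂ = 0.161·138.632/1.42 = 15.718 sabins.
ΔA needed = 15.718 − 10.483 = 5.235 sabins.
Each m^2 of panel replacing the ceiling (gypsum board ceiling) adds (0.93 − 0.04) = 0.89 sabins.
Area = ΔA/Δα = 5.235/0.89 = 5.9 m^2.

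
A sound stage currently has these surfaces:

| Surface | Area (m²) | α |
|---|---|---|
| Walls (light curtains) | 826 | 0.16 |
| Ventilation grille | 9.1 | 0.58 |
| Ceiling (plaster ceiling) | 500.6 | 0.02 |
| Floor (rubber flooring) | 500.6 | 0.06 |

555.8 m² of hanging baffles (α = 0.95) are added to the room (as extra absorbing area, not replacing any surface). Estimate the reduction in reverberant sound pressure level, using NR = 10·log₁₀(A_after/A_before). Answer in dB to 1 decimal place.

6.0 dB

Equivalent absorption area: A_before = 826×0.16 + 9.1×0.58 + 500.6×0.02 + 500.6×0.06 = 177.486 m².
Treatment contributes 555.8·0.95 = 528.010 sabins.
New total A_after = 705.496 sabins.
NR = 10·log₁₀(705.496/177.486) = 6.0 dB.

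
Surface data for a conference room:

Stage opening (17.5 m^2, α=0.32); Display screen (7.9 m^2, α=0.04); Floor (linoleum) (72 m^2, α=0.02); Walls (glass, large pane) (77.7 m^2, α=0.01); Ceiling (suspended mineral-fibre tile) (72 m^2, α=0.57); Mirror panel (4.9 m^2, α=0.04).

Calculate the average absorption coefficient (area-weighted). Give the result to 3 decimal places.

S = Σ Sᵢ = 17.5 + 7.9 + 72 + 77.7 + 72 + 4.9 = 252.0 m^2.
Weighted sum Σ Sα = 49.369.
ᾱ = 49.369 / 252.0 = 0.196.

0.196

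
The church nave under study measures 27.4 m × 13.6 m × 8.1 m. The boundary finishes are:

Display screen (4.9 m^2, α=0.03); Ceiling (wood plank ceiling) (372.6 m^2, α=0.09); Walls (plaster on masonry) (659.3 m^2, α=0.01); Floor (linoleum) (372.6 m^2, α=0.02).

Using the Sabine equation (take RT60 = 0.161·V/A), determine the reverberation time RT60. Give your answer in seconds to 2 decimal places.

10.18 sec

Total absorption A = 4.9*0.03 + 372.6*0.09 + 659.3*0.01 + 372.6*0.02
  = 0.147 + 33.534 + 6.593 + 7.452 = 47.726 m^2 sabins.
Volume V = 27.4 × 13.6 × 8.1 = 3018.384 m³.
RT60 = 0.161 · V / A = 0.161 × 3018.384 / 47.726 = 10.18 s.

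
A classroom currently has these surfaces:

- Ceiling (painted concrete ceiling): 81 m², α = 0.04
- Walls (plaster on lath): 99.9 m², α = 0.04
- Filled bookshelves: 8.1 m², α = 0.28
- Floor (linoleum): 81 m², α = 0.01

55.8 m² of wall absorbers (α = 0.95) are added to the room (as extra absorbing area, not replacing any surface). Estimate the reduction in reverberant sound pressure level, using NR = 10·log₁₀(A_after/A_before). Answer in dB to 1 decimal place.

Equivalent absorption area: A_before = 81·0.04 + 99.9·0.04 + 8.1·0.28 + 81·0.01 = 10.314 m².
Treatment contributes 55.8·0.95 = 53.010 sabins.
A_after = 10.314 + 53.010 = 63.324 sabins.
Reduction = 10 log₁₀(A_after/A_before) = 10 log₁₀(6.1396) = 7.9 dB.

7.9 dB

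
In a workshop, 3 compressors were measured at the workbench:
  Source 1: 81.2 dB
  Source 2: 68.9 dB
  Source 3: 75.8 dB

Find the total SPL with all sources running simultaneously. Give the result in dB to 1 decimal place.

Σ 10^(Lᵢ/10) = 1.776e+08.
Combined level = 10 log₁₀(1.776e+08) = 82.5 dB.

82.5 dB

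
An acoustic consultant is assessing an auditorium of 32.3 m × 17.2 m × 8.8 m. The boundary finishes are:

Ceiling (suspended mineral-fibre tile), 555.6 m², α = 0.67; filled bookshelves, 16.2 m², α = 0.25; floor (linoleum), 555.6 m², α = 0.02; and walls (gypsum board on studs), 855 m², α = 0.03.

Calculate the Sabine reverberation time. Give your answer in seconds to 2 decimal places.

1.91 s

Equivalent absorption area: A = 555.6×0.67 + 16.2×0.25 + 555.6×0.02 + 855×0.03 = 413.064 m².
V = 32.3·17.2·8.8 = 4888.928 m³.
Sabine: RT60 = 0.161 × 4888.928 / 413.064 = 1.91 s.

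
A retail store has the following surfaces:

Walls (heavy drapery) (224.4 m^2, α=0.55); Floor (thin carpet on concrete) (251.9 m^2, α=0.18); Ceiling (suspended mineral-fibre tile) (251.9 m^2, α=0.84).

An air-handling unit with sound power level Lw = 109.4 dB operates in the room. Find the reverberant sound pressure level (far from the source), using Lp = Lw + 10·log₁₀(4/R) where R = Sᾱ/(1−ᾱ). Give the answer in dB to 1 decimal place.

Σ(Sᵢαᵢ) = 224.4×0.55 + 251.9×0.18 + 251.9×0.84 = 380.358; total area S = 728.2 m^2.
ᾱ = 380.358/728.2 = 0.5223; R = Sᾱ/(1−ᾱ) = 380.358/(1−0.5223) = 796.228 m^2.
Lp = Lw + 10 log₁₀(4/R) = 109.4 -22.99 = 86.4 dB.

86.4 dB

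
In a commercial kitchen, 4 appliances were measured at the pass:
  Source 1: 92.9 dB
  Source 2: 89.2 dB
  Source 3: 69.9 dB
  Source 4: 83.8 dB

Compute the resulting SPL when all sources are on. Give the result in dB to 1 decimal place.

Sum in the linear (power) domain: Σ 10^(Lᵢ/10) = 10^(92.9/10) + 10^(89.2/10) + 10^(69.9/10) + 10^(83.8/10) = 3.031e+09.
L_total = 10·log₁₀(3.031e+09) = 94.8 dB.

94.8 dB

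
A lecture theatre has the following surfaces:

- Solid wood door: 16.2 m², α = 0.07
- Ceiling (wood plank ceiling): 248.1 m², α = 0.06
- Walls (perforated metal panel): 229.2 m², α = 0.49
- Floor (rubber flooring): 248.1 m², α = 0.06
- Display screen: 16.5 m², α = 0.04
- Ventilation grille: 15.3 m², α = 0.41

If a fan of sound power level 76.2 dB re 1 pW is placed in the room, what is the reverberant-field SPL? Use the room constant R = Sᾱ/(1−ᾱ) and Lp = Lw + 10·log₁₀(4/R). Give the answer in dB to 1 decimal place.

59.5 dB

A = 150.147 sabins; S = 773.4 m².
ᾱ = 0.1941, so room constant R = A/(1−ᾱ) = 186.310 m².
Lp = Lw + 10 log₁₀(4/R) = 76.2 -16.68 = 59.5 dB.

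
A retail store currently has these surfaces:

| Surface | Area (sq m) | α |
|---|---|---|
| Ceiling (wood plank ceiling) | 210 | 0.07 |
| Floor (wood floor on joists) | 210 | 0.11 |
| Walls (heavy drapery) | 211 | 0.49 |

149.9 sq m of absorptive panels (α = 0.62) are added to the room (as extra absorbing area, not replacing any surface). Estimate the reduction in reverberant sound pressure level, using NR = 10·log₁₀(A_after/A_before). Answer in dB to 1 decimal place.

Summing Sᵢαᵢ: 14.700 + 23.100 + 103.390 → A_before = 141.190 sabins.
Treatment contributes 149.9·0.62 = 92.938 sabins.
A_after = 141.190 + 92.938 = 234.128 sabins.
NR = 10·log₁₀(234.128/141.190) = 2.2 dB.

2.2 dB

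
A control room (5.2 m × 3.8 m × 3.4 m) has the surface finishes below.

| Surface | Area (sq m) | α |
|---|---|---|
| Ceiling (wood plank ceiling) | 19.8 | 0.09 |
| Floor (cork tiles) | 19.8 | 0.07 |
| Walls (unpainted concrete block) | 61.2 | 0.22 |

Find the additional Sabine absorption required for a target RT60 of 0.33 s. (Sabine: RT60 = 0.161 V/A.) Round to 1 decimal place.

Summing Sᵢαᵢ: 1.782 + 1.386 + 13.464 → A₁ = 16.632 sabins.
For T = 0.33 s, need A₂ = 0.161·V/T = 0.161·67.184/0.33 = 32.778 sabins.
ΔA = A₂ − A₁ = 32.778 − 16.632 = 16.1 sabins.

16.1 sabins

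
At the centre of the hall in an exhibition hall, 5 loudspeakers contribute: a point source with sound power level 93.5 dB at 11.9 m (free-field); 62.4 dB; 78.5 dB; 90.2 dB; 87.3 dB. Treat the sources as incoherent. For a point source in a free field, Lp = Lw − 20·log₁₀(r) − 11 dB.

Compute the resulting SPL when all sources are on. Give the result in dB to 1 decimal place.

Source at 11.9 m: Lp = 93.5 − 20·log₁₀(11.9) − 11 = 61.0 dB.
Sum in the linear (power) domain: Σ 10^(Lᵢ/10) = 10^(61.0/10) + 10^(62.4/10) + 10^(78.5/10) + 10^(90.2/10) + 10^(87.3/10) = 1.658e+09.
Combined level = 10 log₁₀(1.658e+09) = 92.2 dB.

92.2 dB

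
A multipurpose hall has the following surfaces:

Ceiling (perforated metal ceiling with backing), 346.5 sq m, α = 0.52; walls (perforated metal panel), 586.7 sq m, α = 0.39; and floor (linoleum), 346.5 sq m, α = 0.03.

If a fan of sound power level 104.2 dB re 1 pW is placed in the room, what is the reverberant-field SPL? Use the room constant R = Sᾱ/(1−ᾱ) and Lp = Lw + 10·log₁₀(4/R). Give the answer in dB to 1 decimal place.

82.3 dB

A = 419.388 sabins; S = 1279.7 sq m.
ᾱ = 0.3277, so room constant R = A/(1−ᾱ) = 623.811 sq m.
Lp = 104.2 + 10·log₁₀(4/623.811) = 104.2 + (-21.93) = 82.3 dB.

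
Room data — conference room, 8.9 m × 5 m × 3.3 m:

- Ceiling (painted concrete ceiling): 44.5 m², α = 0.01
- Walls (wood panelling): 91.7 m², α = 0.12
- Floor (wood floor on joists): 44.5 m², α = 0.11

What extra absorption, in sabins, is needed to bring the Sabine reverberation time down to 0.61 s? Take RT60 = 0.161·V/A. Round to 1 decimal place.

22.4 sabins

Total absorption A₁ = 44.5×0.01 + 91.7×0.12 + 44.5×0.11
  = 0.445 + 11.004 + 4.895 = 16.344 m² sabins.
V = 146.85 m³. Required absorption A₂ = 0.161 × 146.85 / 0.61 = 38.759 sabins.
ΔA = A₂ − A₁ = 38.759 − 16.344 = 22.4 sabins.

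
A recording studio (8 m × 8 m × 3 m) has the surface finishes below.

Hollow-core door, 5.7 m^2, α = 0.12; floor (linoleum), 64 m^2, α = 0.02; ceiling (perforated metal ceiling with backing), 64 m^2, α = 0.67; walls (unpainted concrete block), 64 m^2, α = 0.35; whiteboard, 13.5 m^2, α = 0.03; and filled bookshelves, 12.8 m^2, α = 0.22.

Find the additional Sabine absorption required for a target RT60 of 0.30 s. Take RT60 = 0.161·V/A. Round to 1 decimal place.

32.6 sabins

Equivalent absorption area: A₁ = 5.7*0.12 + 64*0.02 + 64*0.67 + 64*0.35 + 13.5*0.03 + 12.8*0.22 = 70.465 m^2.
For T = 0.30 s, need A₂ = 0.161·V/T = 0.161·192/0.30 = 103.040 sabins.
ΔA = A₂ − A₁ = 103.040 − 70.465 = 32.6 sabins.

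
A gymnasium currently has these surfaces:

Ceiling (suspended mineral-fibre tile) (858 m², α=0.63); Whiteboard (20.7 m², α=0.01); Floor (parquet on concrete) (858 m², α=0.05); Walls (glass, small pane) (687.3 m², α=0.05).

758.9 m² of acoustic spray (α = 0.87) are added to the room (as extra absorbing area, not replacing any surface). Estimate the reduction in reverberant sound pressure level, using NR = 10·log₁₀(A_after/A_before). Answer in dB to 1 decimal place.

A_before = Σ Sᵢαᵢ = 858*0.63 + 20.7*0.01 + 858*0.05 + 687.3*0.05 = 618.012 sabins.
Added absorption = 758.9 × 0.87 = 660.243 sabins.
New total A_after = 1278.255 sabins.
NR = 10·log₁₀(1278.255/618.012) = 3.2 dB.

3.2 dB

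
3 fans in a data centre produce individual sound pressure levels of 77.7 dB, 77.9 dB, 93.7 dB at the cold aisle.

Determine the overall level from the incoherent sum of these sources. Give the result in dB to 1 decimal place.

Converting to relative power and adding: 10^(77.7/10) + 10^(77.9/10) + 10^(93.7/10) = 2.465e+09.
Back to dB: 10·log₁₀ Σ = 93.9 dB.

93.9 dB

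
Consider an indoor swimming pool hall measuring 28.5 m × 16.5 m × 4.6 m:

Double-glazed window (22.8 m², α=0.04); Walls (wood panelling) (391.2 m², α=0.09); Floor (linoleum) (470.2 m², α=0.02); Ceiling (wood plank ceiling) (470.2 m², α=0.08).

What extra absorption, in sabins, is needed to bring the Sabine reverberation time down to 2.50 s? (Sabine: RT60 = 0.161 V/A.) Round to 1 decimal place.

Equivalent absorption area: A₁ = 22.8·0.04 + 391.2·0.09 + 470.2·0.02 + 470.2·0.08 = 83.140 m².
For T = 2.50 s, need A₂ = 0.161·V/T = 0.161·2163.15/2.50 = 139.307 sabins.
Shortfall: 139.307 − 83.140 = 56.2 sabins.

56.2 sabins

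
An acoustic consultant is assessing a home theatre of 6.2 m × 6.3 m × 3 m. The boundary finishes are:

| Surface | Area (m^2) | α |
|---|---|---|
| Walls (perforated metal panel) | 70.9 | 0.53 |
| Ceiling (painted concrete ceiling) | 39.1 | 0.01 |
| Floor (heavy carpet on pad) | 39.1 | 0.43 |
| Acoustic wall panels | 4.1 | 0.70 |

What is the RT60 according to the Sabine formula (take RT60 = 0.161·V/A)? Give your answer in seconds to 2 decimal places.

0.33 s

Total absorption A = 70.9×0.53 + 39.1×0.01 + 39.1×0.43 + 4.1×0.70
  = 37.577 + 0.391 + 16.813 + 2.870 = 57.651 m^2 sabins.
Room volume: 117.18 m³.
Sabine: RT60 = 0.161 × 117.18 / 57.651 = 0.33 s.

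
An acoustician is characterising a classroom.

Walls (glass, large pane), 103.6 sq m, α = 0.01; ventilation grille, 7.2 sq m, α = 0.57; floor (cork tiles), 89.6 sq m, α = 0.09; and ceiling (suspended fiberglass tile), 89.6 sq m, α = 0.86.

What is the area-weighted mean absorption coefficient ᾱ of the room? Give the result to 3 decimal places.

0.311

Total surface area S = 290.0 sq m.
A = 103.6·0.01 + 7.2·0.57 + 89.6·0.09 + 89.6·0.86 = 90.260 sabins.
ᾱ = A/S = 0.311.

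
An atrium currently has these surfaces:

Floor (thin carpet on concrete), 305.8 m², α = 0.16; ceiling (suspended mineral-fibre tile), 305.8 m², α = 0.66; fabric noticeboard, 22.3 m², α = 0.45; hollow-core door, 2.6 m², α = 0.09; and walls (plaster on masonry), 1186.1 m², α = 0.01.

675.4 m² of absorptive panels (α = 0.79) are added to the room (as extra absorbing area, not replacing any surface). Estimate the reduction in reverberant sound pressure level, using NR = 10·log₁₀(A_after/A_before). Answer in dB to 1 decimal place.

Summing Sᵢαᵢ: 48.928 + 201.828 + 10.035 + 0.234 + 11.861 → A_before = 272.886 sabins.
Treatment contributes 675.4·0.79 = 533.566 sabins.
A_after = 272.886 + 533.566 = 806.452 sabins.
Reduction = 10 log₁₀(A_after/A_before) = 10 log₁₀(2.9553) = 4.7 dB.

4.7 dB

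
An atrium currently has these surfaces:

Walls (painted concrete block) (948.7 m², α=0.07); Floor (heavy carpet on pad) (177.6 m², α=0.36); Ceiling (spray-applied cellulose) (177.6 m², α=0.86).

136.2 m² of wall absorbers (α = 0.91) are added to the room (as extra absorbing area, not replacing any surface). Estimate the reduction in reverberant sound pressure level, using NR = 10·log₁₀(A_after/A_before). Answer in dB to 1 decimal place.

1.6 dB

A_before = Σ Sᵢαᵢ = 948.7·0.07 + 177.6·0.36 + 177.6·0.86 = 283.081 sabins.
Treatment contributes 136.2·0.91 = 123.942 sabins.
New total A_after = 407.023 sabins.
Reduction = 10 log₁₀(A_after/A_before) = 10 log₁₀(1.4378) = 1.6 dB.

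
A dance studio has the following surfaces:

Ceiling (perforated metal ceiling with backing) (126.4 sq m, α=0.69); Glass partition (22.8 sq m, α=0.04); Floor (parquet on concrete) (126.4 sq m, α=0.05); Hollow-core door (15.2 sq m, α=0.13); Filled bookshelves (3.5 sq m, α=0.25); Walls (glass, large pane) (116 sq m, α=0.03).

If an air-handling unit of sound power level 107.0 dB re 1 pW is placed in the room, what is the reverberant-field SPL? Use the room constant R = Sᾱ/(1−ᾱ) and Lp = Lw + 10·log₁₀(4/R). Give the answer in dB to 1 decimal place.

91.8 dB

Σ(Sᵢαᵢ) = 126.4×0.69 + 22.8×0.04 + 126.4×0.05 + 15.2×0.13 + 3.5×0.25 + 116×0.03 = 100.779; total area S = 410.3 sq m.
ᾱ = 0.2456, so room constant R = A/(1−ᾱ) = 133.588 sq m.
Lp = 107.0 + 10·log₁₀(4/133.588) = 107.0 + (-15.24) = 91.8 dB.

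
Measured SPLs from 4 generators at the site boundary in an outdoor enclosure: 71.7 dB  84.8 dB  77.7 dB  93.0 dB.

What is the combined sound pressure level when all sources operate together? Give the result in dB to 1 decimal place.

93.7 dB

Σ 10^(Lᵢ/10) = 2.371e+09.
Back to dB: 10·log₁₀ Σ = 93.7 dB.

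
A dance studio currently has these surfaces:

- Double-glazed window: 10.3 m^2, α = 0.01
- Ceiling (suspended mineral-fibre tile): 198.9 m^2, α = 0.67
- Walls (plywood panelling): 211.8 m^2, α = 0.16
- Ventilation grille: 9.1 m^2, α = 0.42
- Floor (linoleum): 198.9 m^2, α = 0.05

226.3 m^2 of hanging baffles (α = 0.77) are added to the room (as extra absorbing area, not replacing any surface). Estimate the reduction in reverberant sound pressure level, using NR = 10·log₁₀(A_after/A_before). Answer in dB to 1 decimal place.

2.9 dB

Total absorption A_before = 10.3·0.01 + 198.9·0.67 + 211.8·0.16 + 9.1·0.42 + 198.9·0.05
  = 0.103 + 133.263 + 33.888 + 3.822 + 9.945 = 181.021 m^2 sabins.
Added absorption = 226.3 × 0.77 = 174.251 sabins.
A_after = 181.021 + 174.251 = 355.272 sabins.
Reduction = 10 log₁₀(A_after/A_before) = 10 log₁₀(1.9626) = 2.9 dB.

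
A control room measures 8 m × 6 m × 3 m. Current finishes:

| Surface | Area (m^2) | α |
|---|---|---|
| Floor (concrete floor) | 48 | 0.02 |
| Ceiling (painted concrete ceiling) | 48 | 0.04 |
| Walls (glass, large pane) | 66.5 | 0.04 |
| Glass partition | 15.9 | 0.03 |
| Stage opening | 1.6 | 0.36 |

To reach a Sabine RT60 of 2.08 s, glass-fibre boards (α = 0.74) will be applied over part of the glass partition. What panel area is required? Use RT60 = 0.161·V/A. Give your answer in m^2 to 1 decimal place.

6.4

Summing Sᵢαᵢ: 0.960 + 1.920 + 2.660 + 0.477 + 0.576 → A₁ = 6.593 sabins.
Required A₂ = 0.161·144/2.08 = 11.146 sabins.
Absorption to add: 11.146 − 6.593 = 4.553 sabins.
Each m^2 of panel replacing the glass partition adds (0.74 − 0.03) = 0.71 sabins.
Area = ΔA/Δα = 4.553/0.71 = 6.4 m^2.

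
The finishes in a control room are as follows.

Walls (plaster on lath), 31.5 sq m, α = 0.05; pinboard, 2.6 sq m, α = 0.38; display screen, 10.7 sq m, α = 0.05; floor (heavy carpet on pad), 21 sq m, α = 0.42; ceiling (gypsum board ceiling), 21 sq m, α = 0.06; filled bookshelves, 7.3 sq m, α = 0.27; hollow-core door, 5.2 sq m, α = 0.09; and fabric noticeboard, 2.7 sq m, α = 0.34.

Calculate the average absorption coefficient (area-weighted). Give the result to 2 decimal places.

0.16

Total surface area S = 102.0 sq m.
Weighted sum Σ Sα = 16.535.
ᾱ = 16.535 / 102.0 = 0.16.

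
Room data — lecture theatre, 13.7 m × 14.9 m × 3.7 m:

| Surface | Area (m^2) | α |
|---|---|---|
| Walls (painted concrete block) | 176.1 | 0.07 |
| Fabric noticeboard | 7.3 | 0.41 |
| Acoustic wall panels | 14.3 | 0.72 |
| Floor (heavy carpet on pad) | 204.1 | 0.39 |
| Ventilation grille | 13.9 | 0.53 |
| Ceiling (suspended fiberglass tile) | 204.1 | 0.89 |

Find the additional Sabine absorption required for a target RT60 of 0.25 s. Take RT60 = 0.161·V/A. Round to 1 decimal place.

Equivalent absorption area: A₁ = 176.1*0.07 + 7.3*0.41 + 14.3*0.72 + 204.1*0.39 + 13.9*0.53 + 204.1*0.89 = 294.231 m^2.
Target A₂ = 0.161·755.281/0.25 = 486.401 sabins (V = 755.281 m³).
Additional absorption ΔA = 486.401 − 294.231 = 192.2 sabins.

192.2 sabins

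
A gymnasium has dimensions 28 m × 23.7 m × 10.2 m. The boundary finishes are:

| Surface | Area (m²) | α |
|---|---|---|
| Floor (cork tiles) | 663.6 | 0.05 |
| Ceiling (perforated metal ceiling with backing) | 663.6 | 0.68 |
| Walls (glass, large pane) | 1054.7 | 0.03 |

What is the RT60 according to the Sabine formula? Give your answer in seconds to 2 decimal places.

2.11 sec

Total absorption A = 663.6×0.05 + 663.6×0.68 + 1054.7×0.03
  = 33.180 + 451.248 + 31.641 = 516.069 m² sabins.
Volume V = 28 × 23.7 × 10.2 = 6768.72 m³.
Sabine: RT60 = 0.161 × 6768.72 / 516.069 = 2.11 s.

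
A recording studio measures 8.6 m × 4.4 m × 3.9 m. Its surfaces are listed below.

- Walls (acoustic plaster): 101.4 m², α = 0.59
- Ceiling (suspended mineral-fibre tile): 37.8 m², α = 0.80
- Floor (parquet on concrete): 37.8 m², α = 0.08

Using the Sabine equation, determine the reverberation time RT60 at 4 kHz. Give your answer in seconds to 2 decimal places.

0.26 s

A = Σ Sᵢαᵢ = 101.4·0.59 + 37.8·0.80 + 37.8·0.08 = 93.090 sabins.
Volume V = 8.6 × 4.4 × 3.9 = 147.576 m³.
RT60 = 0.161 · V / A = 0.161 × 147.576 / 93.090 = 0.26 s.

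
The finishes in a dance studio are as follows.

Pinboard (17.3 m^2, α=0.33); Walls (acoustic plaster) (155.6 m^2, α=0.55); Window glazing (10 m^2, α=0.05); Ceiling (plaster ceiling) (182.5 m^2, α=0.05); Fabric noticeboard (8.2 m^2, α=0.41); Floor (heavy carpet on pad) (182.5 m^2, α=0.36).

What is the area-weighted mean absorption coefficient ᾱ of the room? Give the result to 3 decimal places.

0.306

Total surface area S = 556.1 m^2.
Weighted sum Σ Sα = 169.976.
ᾱ = 169.976 / 556.1 = 0.306.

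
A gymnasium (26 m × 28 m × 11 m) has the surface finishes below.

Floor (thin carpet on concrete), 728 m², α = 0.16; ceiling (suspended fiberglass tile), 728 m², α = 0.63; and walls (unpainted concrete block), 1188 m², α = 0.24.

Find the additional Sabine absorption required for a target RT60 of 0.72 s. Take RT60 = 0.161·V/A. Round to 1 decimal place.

Summing Sᵢαᵢ: 116.480 + 458.640 + 285.120 → A₁ = 860.240 sabins.
Target A₂ = 0.161·8008/0.72 = 1790.678 sabins (V = 8008 m³).
ΔA = A₂ − A₁ = 1790.678 − 860.240 = 930.4 sabins.

930.4 sabins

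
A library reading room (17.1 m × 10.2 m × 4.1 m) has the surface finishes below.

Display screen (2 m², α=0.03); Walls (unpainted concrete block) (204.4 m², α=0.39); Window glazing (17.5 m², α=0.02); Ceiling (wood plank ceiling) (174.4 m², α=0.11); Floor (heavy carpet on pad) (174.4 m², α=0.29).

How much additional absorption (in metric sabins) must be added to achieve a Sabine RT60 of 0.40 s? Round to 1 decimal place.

Equivalent absorption area: A₁ = 2·0.03 + 204.4·0.39 + 17.5·0.02 + 174.4·0.11 + 174.4·0.29 = 149.886 m².
For T = 0.40 s, need A₂ = 0.161·V/T = 0.161·715.122/0.40 = 287.837 sabins.
Shortfall: 287.837 − 149.886 = 138.0 sabins.

138.0 sabins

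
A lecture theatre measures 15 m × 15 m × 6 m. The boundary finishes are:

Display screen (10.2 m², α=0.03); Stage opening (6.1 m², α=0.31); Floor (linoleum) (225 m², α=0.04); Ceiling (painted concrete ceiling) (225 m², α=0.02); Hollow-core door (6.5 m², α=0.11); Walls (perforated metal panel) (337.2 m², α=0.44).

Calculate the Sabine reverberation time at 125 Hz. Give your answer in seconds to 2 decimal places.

1.32 s

A = Σ Sᵢαᵢ = 10.2×0.03 + 6.1×0.31 + 225×0.04 + 225×0.02 + 6.5×0.11 + 337.2×0.44 = 164.780 sabins.
V = 15·15·6 = 1350 m³.
RT60 = 0.161 · V / A = 0.161 × 1350 / 164.780 = 1.32 s.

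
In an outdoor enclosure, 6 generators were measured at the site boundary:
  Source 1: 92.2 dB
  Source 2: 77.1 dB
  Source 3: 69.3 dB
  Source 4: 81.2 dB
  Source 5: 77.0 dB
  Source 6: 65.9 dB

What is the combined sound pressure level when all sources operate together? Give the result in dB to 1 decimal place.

92.8 dB

Sum in the linear (power) domain: Σ 10^(Lᵢ/10) = 10^(92.2/10) + 10^(77.1/10) + 10^(69.3/10) + 10^(81.2/10) + 10^(77.0/10) + 10^(65.9/10) = 1.905e+09.
Back to dB: 10·log₁₀ Σ = 92.8 dB.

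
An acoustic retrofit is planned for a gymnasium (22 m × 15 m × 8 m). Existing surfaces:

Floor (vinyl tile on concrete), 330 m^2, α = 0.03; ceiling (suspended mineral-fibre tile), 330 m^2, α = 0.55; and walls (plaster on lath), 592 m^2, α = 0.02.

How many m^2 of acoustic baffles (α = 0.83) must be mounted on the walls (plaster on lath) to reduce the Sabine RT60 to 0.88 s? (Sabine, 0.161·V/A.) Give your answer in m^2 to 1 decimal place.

345.4

Total absorption A₁ = 330*0.03 + 330*0.55 + 592*0.02
  = 9.900 + 181.500 + 11.840 = 203.240 m^2 sabins.
V = 2640 m³. Target absorption A₂ = 0.161 × 2640 / 0.88 = 483.000 sabins.
Absorption to add: 483.000 − 203.240 = 279.760 sabins.
Net gain per m^2: Δα = 0.83 − 0.02 = 0.81.
Area = ΔA/Δα = 279.760/0.81 = 345.4 m^2.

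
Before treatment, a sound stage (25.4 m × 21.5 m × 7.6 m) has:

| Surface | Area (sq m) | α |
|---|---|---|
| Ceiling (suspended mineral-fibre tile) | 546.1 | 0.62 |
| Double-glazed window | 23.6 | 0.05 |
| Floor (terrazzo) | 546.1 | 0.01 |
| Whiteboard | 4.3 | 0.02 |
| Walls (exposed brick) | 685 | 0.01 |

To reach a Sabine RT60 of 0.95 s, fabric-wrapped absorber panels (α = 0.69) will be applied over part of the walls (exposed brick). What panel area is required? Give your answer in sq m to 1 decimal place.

516.5

Total absorption A₁ = 546.1·0.62 + 23.6·0.05 + 546.1·0.01 + 4.3·0.02 + 685·0.01
  = 338.582 + 1.180 + 5.461 + 0.086 + 6.850 = 352.159 sq m sabins.
V = 4150.36 m³. Target absorption A₂ = 0.161 × 4150.36 / 0.95 = 703.377 sabins.
ΔA needed = 703.377 − 352.159 = 351.218 sabins.
Net gain per sq m: Δα = 0.69 − 0.01 = 0.68.
Panel area = 351.218 / 0.68 = 516.5 sq m.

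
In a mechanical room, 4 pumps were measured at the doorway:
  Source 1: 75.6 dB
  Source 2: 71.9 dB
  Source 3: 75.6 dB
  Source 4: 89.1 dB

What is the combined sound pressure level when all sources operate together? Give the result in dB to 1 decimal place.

89.5 dB

Converting to relative power and adding: 10^(75.6/10) + 10^(71.9/10) + 10^(75.6/10) + 10^(89.1/10) = 9.009e+08.
Combined level = 10 log₁₀(9.009e+08) = 89.5 dB.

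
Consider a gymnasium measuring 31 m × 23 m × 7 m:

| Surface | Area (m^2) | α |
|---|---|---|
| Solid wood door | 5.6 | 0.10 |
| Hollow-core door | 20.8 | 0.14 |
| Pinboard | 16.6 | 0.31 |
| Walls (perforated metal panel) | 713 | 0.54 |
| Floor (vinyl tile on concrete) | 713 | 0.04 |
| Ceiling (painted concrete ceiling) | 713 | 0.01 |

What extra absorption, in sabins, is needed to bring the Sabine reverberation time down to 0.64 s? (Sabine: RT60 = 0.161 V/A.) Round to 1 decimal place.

A₁ = Σ Sᵢαᵢ = 5.6×0.10 + 20.8×0.14 + 16.6×0.31 + 713×0.54 + 713×0.04 + 713×0.01 = 429.288 sabins.
For T = 0.64 s, need A₂ = 0.161·V/T = 0.161·4991/0.64 = 1255.548 sabins.
ΔA = A₂ − A₁ = 1255.548 − 429.288 = 826.3 sabins.

826.3 sabins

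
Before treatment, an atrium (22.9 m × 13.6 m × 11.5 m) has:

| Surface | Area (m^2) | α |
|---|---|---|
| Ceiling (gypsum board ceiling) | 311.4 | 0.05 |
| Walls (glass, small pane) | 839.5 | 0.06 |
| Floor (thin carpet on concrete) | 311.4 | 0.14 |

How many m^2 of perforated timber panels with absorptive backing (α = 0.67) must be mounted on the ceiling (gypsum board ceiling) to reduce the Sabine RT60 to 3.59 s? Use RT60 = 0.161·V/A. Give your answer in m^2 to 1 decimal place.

82.4

Total absorption A₁ = 311.4×0.05 + 839.5×0.06 + 311.4×0.14
  = 15.570 + 50.370 + 43.596 = 109.536 m^2 sabins.
V = 3581.56 m³. Target absorption A₂ = 0.161 × 3581.56 / 3.59 = 160.621 sabins.
ΔA needed = 160.621 − 109.536 = 51.085 sabins.
Net gain per m^2: Δα = 0.67 − 0.05 = 0.62.
Area = ΔA/Δα = 51.085/0.62 = 82.4 m^2.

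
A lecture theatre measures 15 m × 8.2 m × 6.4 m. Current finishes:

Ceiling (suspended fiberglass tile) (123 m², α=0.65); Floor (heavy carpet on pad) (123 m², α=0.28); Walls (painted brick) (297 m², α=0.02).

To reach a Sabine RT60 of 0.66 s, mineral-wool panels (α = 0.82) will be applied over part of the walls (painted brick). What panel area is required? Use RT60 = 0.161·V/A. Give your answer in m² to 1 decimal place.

89.6

A₁ = Σ Sᵢαᵢ = 123·0.65 + 123·0.28 + 297·0.02 = 120.330 sabins.
Required A₂ = 0.161·787.2/0.66 = 192.029 sabins.
Absorption to add: 192.029 − 120.330 = 71.699 sabins.
Each m² of panel replacing the walls (painted brick) adds (0.82 − 0.02) = 0.80 sabins.
Area = ΔA/Δα = 71.699/0.80 = 89.6 m².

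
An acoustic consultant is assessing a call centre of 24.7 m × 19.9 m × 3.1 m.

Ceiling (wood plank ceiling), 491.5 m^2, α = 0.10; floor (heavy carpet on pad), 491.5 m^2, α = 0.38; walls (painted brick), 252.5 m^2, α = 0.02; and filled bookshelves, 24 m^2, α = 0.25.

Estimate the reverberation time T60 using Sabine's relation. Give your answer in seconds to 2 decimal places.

0.99 s

A = Σ Sᵢαᵢ = 491.5*0.10 + 491.5*0.38 + 252.5*0.02 + 24*0.25 = 246.970 sabins.
Room volume: 1523.743 m³.
RT60 = 0.161 · V / A = 0.161 × 1523.743 / 246.970 = 0.99 s.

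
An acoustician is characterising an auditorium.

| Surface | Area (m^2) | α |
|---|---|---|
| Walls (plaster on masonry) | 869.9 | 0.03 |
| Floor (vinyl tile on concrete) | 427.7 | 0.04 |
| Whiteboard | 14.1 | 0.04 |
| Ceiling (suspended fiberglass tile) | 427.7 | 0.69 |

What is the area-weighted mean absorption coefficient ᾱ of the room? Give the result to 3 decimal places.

S = Σ Sᵢ = 869.9 + 427.7 + 14.1 + 427.7 = 1739.4 m^2.
A = 869.9·0.03 + 427.7·0.04 + 14.1·0.04 + 427.7·0.69 = 338.882 sabins.
ᾱ = A/S = 0.195.

0.195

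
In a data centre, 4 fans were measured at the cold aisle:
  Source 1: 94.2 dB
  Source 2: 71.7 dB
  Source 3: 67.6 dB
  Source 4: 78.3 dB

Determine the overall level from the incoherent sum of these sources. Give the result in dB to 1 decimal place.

94.3 dB

Sum in the linear (power) domain: Σ 10^(Lᵢ/10) = 10^(94.2/10) + 10^(71.7/10) + 10^(67.6/10) + 10^(78.3/10) = 2.718e+09.
L_total = 10·log₁₀(2.718e+09) = 94.3 dB.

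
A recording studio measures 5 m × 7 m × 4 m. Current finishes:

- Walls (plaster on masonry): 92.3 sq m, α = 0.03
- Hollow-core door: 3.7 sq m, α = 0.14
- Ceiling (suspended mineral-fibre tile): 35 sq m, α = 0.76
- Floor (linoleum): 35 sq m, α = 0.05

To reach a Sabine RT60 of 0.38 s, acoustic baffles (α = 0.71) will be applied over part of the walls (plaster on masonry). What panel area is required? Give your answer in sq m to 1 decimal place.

40.7

Summing Sᵢαᵢ: 2.769 + 0.518 + 26.600 + 1.750 → A₁ = 31.637 sabins.
Required A₂ = 0.161·140/0.38 = 59.316 sabins.
ΔA needed = 59.316 − 31.637 = 27.679 sabins.
Net gain per sq m: Δα = 0.71 − 0.03 = 0.68.
Area = ΔA/Δα = 27.679/0.68 = 40.7 sq m.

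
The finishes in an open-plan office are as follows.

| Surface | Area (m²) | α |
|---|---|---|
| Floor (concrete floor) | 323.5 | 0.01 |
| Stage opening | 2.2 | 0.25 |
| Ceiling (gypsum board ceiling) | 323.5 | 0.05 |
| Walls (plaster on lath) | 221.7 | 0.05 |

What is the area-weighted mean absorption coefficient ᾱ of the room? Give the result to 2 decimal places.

0.04

Total surface area S = 870.9 m².
A = 323.5*0.01 + 2.2*0.25 + 323.5*0.05 + 221.7*0.05 = 31.045 sabins.
ᾱ = 31.045 / 870.9 = 0.04.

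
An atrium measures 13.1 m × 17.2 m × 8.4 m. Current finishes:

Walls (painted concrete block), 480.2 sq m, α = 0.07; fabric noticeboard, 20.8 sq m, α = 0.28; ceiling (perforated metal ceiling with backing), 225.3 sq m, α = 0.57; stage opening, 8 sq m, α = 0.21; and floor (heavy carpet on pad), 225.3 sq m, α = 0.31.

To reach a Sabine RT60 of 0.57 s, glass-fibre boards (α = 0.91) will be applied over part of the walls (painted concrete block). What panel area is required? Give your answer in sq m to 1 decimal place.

Equivalent absorption area: A₁ = 480.2·0.07 + 20.8·0.28 + 225.3·0.57 + 8·0.21 + 225.3·0.31 = 239.382 sq m.
Required A₂ = 0.161·1892.688/0.57 = 534.601 sabins.
Absorption to add: 534.601 − 239.382 = 295.219 sabins.
Each sq m of panel replacing the walls (painted concrete block) adds (0.91 − 0.07) = 0.84 sabins.
Panel area = 295.219 / 0.84 = 351.5 sq m.

351.5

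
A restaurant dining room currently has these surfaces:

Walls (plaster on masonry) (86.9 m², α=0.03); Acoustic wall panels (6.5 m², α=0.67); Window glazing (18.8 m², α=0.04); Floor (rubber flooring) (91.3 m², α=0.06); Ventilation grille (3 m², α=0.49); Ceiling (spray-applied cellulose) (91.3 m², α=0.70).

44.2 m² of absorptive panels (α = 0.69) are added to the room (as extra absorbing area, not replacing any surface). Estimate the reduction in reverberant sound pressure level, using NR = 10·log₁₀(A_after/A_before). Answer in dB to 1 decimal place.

Summing Sᵢαᵢ: 2.607 + 4.355 + 0.752 + 5.478 + 1.470 + 63.910 → A_before = 78.572 sabins.
Added absorption = 44.2 × 0.69 = 30.498 sabins.
A_after = 78.572 + 30.498 = 109.070 sabins.
Reduction = 10 log₁₀(A_after/A_before) = 10 log₁₀(1.3882) = 1.4 dB.

1.4 dB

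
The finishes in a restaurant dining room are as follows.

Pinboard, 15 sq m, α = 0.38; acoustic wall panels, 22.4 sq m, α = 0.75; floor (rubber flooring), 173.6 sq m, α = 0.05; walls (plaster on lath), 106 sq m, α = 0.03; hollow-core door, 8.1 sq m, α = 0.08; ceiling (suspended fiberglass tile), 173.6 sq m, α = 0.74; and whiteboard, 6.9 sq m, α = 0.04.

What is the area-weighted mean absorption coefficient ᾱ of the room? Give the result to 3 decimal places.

0.324

Total surface area S = 505.6 sq m.
Weighted sum Σ Sα = 163.748.
ᾱ = A/S = 0.324.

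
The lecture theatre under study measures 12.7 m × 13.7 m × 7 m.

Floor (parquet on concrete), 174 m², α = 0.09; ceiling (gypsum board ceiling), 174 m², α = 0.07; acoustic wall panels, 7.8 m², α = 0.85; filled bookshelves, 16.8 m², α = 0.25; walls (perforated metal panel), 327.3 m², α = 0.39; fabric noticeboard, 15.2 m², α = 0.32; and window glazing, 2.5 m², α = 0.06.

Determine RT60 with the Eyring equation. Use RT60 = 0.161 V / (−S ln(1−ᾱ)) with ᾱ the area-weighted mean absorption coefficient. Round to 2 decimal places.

1.00 s

Total surface area S = 174 + 174 + 7.8 + 16.8 + 327.3 + 15.2 + 2.5 = 717.6 m².
Σ(Sᵢαᵢ) = 174×0.09 + 174×0.07 + 7.8×0.85 + 16.8×0.25 + 327.3×0.39 + 15.2×0.32 + 2.5×0.06 = 171.331.
ᾱ = 171.331 / 717.6 = 0.2388.
−S·ln(1−ᾱ) = −717.6 × ln(1 − 0.2388) = 195.804.
V = 12.7 × 13.7 × 7 = 1217.93 m³.
RT60 = 0.161 × 1217.93 / 195.804 = 1.00 s.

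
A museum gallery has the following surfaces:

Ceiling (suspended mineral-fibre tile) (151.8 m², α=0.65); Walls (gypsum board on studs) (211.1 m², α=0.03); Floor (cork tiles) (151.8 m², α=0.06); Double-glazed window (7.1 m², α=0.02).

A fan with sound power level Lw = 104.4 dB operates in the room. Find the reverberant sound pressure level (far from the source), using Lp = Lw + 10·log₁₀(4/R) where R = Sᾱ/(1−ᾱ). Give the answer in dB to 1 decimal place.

Σ(Sᵢαᵢ) = 151.8·0.65 + 211.1·0.03 + 151.8·0.06 + 7.1·0.02 = 114.253; total area S = 521.8 m².
ᾱ = 0.2190, so room constant R = A/(1−ᾱ) = 146.291 m².
Lp = Lw + 10 log₁₀(4/R) = 104.4 -15.63 = 88.8 dB.

88.8 dB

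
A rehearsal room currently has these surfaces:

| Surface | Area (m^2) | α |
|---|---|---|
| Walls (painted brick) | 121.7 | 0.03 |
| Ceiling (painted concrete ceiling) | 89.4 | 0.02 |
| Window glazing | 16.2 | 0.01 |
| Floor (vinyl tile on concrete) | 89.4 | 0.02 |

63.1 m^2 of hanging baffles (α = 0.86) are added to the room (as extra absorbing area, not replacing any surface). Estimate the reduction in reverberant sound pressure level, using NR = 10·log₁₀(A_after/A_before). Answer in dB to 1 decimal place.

Equivalent absorption area: A_before = 121.7·0.03 + 89.4·0.02 + 16.2·0.01 + 89.4·0.02 = 7.389 m^2.
Added absorption = 63.1 × 0.86 = 54.266 sabins.
A_after = 7.389 + 54.266 = 61.655 sabins.
NR = 10·log₁₀(61.655/7.389) = 9.2 dB.

9.2 dB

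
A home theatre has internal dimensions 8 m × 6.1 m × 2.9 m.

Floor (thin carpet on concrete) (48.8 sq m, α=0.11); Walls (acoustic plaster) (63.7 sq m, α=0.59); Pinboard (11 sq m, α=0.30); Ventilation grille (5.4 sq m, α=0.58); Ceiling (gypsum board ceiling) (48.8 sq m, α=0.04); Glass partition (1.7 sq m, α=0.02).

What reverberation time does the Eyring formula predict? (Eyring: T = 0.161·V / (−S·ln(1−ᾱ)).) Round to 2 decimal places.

0.38 sec

S = Σ Sᵢ = 179.4 sq m.
Absorption A = 48.8·0.11 + 63.7·0.59 + 11·0.30 + 5.4·0.58 + 48.8·0.04 + 1.7·0.02 = 51.369 sabins.
ᾱ = 51.369 / 179.4 = 0.2863.
−S·ln(1−ᾱ) = −179.4 × ln(1 − 0.2863) = 60.510.
V = 8 × 6.1 × 2.9 = 141.52 m³.
RT60 = 0.161 × 141.52 / 60.510 = 0.38 s.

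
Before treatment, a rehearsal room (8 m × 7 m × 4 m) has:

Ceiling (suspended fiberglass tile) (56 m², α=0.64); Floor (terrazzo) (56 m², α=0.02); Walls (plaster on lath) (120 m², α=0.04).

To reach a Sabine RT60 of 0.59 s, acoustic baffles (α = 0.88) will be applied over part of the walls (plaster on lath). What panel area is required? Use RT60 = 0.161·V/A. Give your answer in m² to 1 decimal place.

23.1

Equivalent absorption area: A₁ = 56×0.64 + 56×0.02 + 120×0.04 = 41.760 m².
Required A₂ = 0.161·224/0.59 = 61.125 sabins.
Absorption to add: 61.125 − 41.760 = 19.365 sabins.
Each m² of panel replacing the walls (plaster on lath) adds (0.88 − 0.04) = 0.84 sabins.
Panel area = 19.365 / 0.84 = 23.1 m².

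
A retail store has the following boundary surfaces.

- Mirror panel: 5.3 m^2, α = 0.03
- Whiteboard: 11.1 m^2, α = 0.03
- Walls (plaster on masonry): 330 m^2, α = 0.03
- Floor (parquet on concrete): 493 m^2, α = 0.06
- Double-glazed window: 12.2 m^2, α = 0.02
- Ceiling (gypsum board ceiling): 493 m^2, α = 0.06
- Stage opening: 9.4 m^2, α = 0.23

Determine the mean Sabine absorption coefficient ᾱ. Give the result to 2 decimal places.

0.05

Total surface area S = 1354.0 m^2.
Weighted sum Σ Sα = 71.958.
ᾱ = A/S = 0.05.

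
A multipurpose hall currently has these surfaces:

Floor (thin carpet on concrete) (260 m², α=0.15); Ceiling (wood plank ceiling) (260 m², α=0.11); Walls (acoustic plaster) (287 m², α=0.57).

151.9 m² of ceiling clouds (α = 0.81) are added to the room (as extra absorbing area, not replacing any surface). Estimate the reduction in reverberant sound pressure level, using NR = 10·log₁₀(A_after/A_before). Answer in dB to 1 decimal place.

1.9 dB

Summing Sᵢαᵢ: 39.000 + 28.600 + 163.590 → A_before = 231.190 sabins.
Treatment contributes 151.9·0.81 = 123.039 sabins.
A_after = 231.190 + 123.039 = 354.229 sabins.
NR = 10·log₁₀(354.229/231.190) = 1.9 dB.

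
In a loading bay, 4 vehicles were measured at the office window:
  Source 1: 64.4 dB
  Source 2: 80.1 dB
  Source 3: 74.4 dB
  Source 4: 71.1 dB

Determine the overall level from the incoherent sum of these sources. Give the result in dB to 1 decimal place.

81.6 dB

Sum in the linear (power) domain: Σ 10^(Lᵢ/10) = 10^(64.4/10) + 10^(80.1/10) + 10^(74.4/10) + 10^(71.1/10) = 1.455e+08.
L_total = 10·log₁₀(1.455e+08) = 81.6 dB.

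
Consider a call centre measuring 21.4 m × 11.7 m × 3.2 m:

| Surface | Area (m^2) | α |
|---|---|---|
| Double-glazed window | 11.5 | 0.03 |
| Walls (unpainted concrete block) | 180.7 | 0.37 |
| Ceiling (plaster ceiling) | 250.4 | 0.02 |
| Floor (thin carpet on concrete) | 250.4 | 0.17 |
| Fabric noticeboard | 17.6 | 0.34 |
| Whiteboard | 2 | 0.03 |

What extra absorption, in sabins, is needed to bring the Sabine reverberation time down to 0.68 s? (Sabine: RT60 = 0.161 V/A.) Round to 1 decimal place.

Summing Sᵢαᵢ: 0.345 + 66.859 + 5.008 + 42.568 + 5.984 + 0.060 → A₁ = 120.824 sabins.
Target A₂ = 0.161·801.216/0.68 = 189.700 sabins (V = 801.216 m³).
Shortfall: 189.700 − 120.824 = 68.9 sabins.

68.9 sabins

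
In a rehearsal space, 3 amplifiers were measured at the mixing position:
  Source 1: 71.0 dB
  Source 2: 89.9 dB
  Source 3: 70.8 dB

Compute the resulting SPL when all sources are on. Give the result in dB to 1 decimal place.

90.0 dB

Converting to relative power and adding: 10^(71.0/10) + 10^(89.9/10) + 10^(70.8/10) = 1.002e+09.
L_total = 10·log₁₀(1.002e+09) = 90.0 dB.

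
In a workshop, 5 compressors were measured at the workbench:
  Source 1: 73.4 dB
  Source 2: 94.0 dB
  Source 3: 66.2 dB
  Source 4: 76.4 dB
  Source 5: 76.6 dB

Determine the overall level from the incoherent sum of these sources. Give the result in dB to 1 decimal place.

Converting to relative power and adding: 10^(73.4/10) + 10^(94.0/10) + 10^(66.2/10) + 10^(76.4/10) + 10^(76.6/10) = 2.627e+09.
Back to dB: 10·log₁₀ Σ = 94.2 dB.

94.2 dB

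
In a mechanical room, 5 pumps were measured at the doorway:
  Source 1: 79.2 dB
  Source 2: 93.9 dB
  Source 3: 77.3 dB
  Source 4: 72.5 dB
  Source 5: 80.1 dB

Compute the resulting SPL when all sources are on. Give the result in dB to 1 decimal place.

Converting to relative power and adding: 10^(79.2/10) + 10^(93.9/10) + 10^(77.3/10) + 10^(72.5/10) + 10^(80.1/10) = 2.712e+09.
L_total = 10·log₁₀(2.712e+09) = 94.3 dB.

94.3 dB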